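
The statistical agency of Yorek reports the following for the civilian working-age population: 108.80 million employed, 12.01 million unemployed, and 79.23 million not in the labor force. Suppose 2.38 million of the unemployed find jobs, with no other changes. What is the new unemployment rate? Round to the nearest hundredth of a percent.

New unemployment rate ≈ 7.97%.

Initially, labor force = 108.80 + 12.01 = 120.81 million, so u = 12.01/120.81 = 9.94%.
After the change, unemployed falls and employed rises by 2.38; labor force unchanged → E = 111.18, U = 9.63, labor force = 120.81 million.
New unemployment rate = 9.63 / 120.81 = 7.97%.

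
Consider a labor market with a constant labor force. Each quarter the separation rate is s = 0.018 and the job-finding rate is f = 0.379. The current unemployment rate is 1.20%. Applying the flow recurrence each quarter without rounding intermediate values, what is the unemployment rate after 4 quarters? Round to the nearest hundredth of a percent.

With a fixed labor force, u_{t+1} = u_t + s·(1−u_t) − f·u_t = u_t·(1−s−f) + s.
Here 1−s−f = 0.603 and s = 0.018.
u_1 = 0.012000 × 0.603 + 0.018 = 0.025236.
u_2 = 0.025236 × 0.603 + 0.018 = 0.033217.
u_3 = 0.033217 × 0.603 + 0.018 = 0.038030.
u_4 = 0.038030 × 0.603 + 0.018 = 0.040932.

Unemployment rate after four quarters ≈ 4.09%.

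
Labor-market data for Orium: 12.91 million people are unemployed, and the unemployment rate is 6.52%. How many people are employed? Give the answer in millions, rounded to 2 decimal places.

About 185.10 million are employed.

Labor force = U / u = 12.91 / 0.0652 ≈ 198.01 million.
Employed = labor force − unemployed = 198.01 − 12.91 = 185.10 million.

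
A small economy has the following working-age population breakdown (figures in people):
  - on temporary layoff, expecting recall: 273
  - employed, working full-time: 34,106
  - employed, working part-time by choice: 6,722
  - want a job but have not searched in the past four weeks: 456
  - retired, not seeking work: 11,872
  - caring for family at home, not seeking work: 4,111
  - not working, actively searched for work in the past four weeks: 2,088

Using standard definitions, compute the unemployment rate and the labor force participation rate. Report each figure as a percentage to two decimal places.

Employed = 34,106 + 6,722 = 40,828.
Unemployed = 273 + 2,088 = 2,361 (jobless and actively searching, or on temporary layoff).
Labor force = 40,828 + 2,361 = 43,189.
Not in labor force = 456 + 11,872 + 4,111 = 16,439 (those not working and not actively searching are outside the labor force — including those who want a job but have given up searching).
Civilian working-age population = 43,189 + 16,439 = 59,628.
Unemployment rate = 2,361 / 43,189 = 5.47%.
Labor force participation rate = 43,189 / 59,628 = 72.43%.

Unemployment rate ≈ 5.47%; labor force participation rate ≈ 72.43%.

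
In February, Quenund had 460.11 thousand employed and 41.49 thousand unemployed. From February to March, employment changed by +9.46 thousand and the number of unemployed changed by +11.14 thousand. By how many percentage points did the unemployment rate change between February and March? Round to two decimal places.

February: labor force = 460.11 + 41.49 = 501.60; u = 41.49/501.60 = 8.27%.
March: labor force = 469.57 + 52.63 = 522.20; u = 52.63/522.20 = 10.08%.
Change = 10.08% − 8.27% = +1.81 pp.

The unemployment rate changed by +1.81 percentage points.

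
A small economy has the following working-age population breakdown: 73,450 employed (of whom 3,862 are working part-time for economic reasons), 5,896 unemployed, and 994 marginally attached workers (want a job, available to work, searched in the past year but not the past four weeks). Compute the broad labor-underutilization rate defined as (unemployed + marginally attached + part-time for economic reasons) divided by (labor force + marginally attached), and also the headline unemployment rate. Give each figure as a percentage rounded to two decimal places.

Labor force = 73,450 + 5,896 = 79,346.
Numerator = 5,896 + 994 + 3,862 = 10,752.
Denominator = 79,346 + 994 = 80,340.
Broad rate = 10,752 / 80,340 = 13.38%.
Headline unemployment rate = 5,896 / 79,346 = 7.43%.

Broad underutilization rate ≈ 13.38%; headline unemployment rate ≈ 7.43%.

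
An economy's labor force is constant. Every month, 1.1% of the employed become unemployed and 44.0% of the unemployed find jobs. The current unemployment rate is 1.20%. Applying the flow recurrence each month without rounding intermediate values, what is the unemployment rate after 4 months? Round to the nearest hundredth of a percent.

Unemployment rate after four months ≈ 2.33%.

With a fixed labor force, u_{t+1} = u_t + s·(1−u_t) − f·u_t = u_t·(1−s−f) + s.
Here 1−s−f = 0.549 and s = 0.011.
u_1 = 0.012000 × 0.549 + 0.011 = 0.017588.
u_2 = 0.017588 × 0.549 + 0.011 = 0.020656.
u_3 = 0.020656 × 0.549 + 0.011 = 0.022340.
u_4 = 0.022340 × 0.549 + 0.011 = 0.023265.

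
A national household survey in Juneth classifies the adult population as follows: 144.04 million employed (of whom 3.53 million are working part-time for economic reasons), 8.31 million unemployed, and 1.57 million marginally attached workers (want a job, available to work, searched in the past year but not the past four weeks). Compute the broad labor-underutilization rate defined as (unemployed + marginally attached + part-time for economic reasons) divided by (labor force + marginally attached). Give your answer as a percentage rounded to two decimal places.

Labor force = 144.04 + 8.31 = 152.35 million.
Numerator = 8.31 + 1.57 + 3.53 = 13.41 million.
Denominator = 152.35 + 1.57 = 153.92 million.
Broad rate = 13.41 / 153.92 = 8.71%.

Broad underutilization rate ≈ 8.71%.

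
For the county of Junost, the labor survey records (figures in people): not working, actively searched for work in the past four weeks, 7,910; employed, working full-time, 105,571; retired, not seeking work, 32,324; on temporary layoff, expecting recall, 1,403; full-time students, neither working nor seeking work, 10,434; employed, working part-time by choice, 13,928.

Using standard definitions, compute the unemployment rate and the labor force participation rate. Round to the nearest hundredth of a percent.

Employed = 105,571 + 13,928 = 119,499.
Unemployed = 7,910 + 1,403 = 9,313 (jobless and actively searching, or on temporary layoff).
Labor force = 119,499 + 9,313 = 128,812.
Not in labor force = 32,324 + 10,434 = 42,758 (those not working and not actively searching are outside the labor force).
Civilian working-age population = 128,812 + 42,758 = 171,570.
Unemployment rate = 9,313 / 128,812 = 7.23%.
Labor force participation rate = 128,812 / 171,570 = 75.08%.

Unemployment rate ≈ 7.23%; labor force participation rate ≈ 75.08%.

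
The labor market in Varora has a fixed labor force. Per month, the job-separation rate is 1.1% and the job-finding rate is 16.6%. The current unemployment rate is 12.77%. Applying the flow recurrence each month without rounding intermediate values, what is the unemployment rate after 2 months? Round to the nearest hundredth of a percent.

Unemployment rate after two months ≈ 10.65%.

With a fixed labor force, u_{t+1} = u_t + s·(1−u_t) − f·u_t = u_t·(1−s−f) + s.
Here 1−s−f = 0.823 and s = 0.011.
u_1 = 0.127700 × 0.823 + 0.011 = 0.116097.
u_2 = 0.116097 × 0.823 + 0.011 = 0.106548.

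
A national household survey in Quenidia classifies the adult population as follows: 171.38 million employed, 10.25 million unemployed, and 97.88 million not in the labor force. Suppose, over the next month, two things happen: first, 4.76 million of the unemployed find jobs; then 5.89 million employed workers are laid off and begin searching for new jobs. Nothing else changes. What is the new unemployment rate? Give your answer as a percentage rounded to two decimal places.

New unemployment rate ≈ 6.27%.

Initially, labor force = 171.38 + 10.25 = 181.63 million, so u = 10.25/181.63 = 5.64%.
After the first change, unemployed falls and employed rises by 4.76; labor force unchanged → E = 176.14, U = 5.49, labor force = 181.63 million.
After the second change, employed falls and unemployed rises by 5.89; labor force unchanged → E = 170.25, U = 11.38, labor force = 181.63 million.
New unemployment rate = 11.38 / 181.63 = 6.27%.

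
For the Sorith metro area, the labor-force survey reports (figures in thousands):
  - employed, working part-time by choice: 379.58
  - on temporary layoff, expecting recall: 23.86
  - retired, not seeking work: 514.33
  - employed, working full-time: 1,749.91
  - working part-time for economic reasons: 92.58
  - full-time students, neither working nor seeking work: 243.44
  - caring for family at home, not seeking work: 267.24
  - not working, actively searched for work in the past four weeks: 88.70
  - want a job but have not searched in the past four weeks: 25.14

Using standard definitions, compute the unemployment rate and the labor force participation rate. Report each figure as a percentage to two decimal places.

Employed = 379.58 + 1,749.91 + 92.58 = 2,222.07 thousand (anyone who worked, including part-time for economic reasons, counts as employed).
Unemployed = 23.86 + 88.70 = 112.56 thousand (jobless and actively searching, or on temporary layoff).
Labor force = 2,222.07 + 112.56 = 2,334.63 thousand.
Not in labor force = 514.33 + 243.44 + 267.24 + 25.14 = 1,050.15 thousand (those not working and not actively searching are outside the labor force — including those who want a job but have given up searching).
Civilian working-age population = 2,334.63 + 1,050.15 = 3,384.78 thousand.
Unemployment rate = 112.56 / 2,334.63 = 4.82%.
Labor force participation rate = 2,334.63 / 3,384.78 = 68.97%.

Unemployment rate ≈ 4.82%; labor force participation rate ≈ 68.97%.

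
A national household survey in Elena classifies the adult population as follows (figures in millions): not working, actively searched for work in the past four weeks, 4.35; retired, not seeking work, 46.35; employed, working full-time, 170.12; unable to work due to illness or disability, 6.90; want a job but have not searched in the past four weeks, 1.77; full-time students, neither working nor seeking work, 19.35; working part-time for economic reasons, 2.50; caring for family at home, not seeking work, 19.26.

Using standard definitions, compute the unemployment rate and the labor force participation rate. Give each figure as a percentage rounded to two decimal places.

Unemployment rate ≈ 2.46%; labor force participation rate ≈ 65.40%.

Employed = 170.12 + 2.50 = 172.62 million (anyone who worked, including part-time for economic reasons, counts as employed).
Unemployed = 4.35 million.
Labor force = 172.62 + 4.35 = 176.97 million.
Not in labor force = 46.35 + 6.90 + 1.77 + 19.35 + 19.26 = 93.63 million (those not working and not actively searching are outside the labor force — including those who want a job but have given up searching).
Civilian working-age population = 176.97 + 93.63 = 270.60 million.
Unemployment rate = 4.35 / 176.97 = 2.46%.
Labor force participation rate = 176.97 / 270.60 = 65.40%.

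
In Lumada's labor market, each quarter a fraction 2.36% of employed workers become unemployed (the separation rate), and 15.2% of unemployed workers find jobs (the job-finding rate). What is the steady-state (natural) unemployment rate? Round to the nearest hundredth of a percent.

Steady-state unemployment rate ≈ 13.44%.

At steady state the flows balance: s·E = f·U, so U/(E+U) = s/(s+f).
u* = 2.36 / (2.36 + 15.2) = 2.36 / 17.56 = 13.44%.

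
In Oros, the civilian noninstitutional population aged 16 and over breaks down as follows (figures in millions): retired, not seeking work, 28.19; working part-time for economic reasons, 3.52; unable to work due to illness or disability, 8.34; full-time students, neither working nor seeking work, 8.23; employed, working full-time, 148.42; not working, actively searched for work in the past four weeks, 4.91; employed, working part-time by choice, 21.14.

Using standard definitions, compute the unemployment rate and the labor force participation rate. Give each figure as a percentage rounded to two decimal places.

Unemployment rate ≈ 2.76%; labor force participation rate ≈ 79.91%.

Employed = 3.52 + 148.42 + 21.14 = 173.08 million (anyone who worked, including part-time for economic reasons, counts as employed).
Unemployed = 4.91 million.
Labor force = 173.08 + 4.91 = 177.99 million.
Not in labor force = 28.19 + 8.34 + 8.23 = 44.76 million (those not working and not actively searching are outside the labor force).
Civilian working-age population = 177.99 + 44.76 = 222.75 million.
Unemployment rate = 4.91 / 177.99 = 2.76%.
Labor force participation rate = 177.99 / 222.75 = 79.91%.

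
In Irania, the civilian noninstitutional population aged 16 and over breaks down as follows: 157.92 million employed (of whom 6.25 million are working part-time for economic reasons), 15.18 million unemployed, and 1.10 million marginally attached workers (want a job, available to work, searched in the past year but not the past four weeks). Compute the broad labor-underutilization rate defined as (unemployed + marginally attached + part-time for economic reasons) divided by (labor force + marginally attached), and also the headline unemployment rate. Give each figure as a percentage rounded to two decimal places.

Labor force = 157.92 + 15.18 = 173.10 million.
Numerator = 15.18 + 1.10 + 6.25 = 22.53 million.
Denominator = 173.10 + 1.10 = 174.20 million.
Broad rate = 22.53 / 174.20 = 12.93%.
Headline unemployment rate = 15.18 / 173.10 = 8.77%.

Broad underutilization rate ≈ 12.93%; headline unemployment rate ≈ 8.77%.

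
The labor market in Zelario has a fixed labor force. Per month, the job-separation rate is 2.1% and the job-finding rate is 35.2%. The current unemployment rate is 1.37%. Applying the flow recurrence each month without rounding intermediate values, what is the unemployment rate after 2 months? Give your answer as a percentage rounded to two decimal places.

With a fixed labor force, u_{t+1} = u_t + s·(1−u_t) − f·u_t = u_t·(1−s−f) + s.
Here 1−s−f = 0.627 and s = 0.021.
u_1 = 0.013700 × 0.627 + 0.021 = 0.029590.
u_2 = 0.029590 × 0.627 + 0.021 = 0.039553.

Unemployment rate after two months ≈ 3.96%.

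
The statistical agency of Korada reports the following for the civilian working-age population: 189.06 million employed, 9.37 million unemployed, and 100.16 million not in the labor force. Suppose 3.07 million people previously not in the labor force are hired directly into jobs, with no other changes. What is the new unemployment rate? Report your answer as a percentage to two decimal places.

New unemployment rate ≈ 4.65%.

Initially, labor force = 189.06 + 9.37 = 198.43 million, so u = 9.37/198.43 = 4.72%.
After the change, employed and labor force both rise by 3.07; unemployed unchanged → E = 192.13, U = 9.37, labor force = 201.50 million.
New unemployment rate = 9.37 / 201.50 = 4.65%.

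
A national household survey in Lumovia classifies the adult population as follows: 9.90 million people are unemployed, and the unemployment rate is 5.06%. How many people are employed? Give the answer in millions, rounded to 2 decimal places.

About 185.75 million are employed.

Labor force = U / u = 9.90 / 0.0506 ≈ 195.65 million.
Employed = labor force − unemployed = 195.65 − 9.90 = 185.75 million.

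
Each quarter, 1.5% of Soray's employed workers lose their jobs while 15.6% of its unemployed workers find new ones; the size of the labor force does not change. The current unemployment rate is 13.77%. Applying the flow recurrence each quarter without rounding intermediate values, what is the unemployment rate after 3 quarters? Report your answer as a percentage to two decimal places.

With a fixed labor force, u_{t+1} = u_t + s·(1−u_t) − f·u_t = u_t·(1−s−f) + s.
Here 1−s−f = 0.829 and s = 0.015.
u_1 = 0.137700 × 0.829 + 0.015 = 0.129153.
u_2 = 0.129153 × 0.829 + 0.015 = 0.122068.
u_3 = 0.122068 × 0.829 + 0.015 = 0.116194.

Unemployment rate after three quarters ≈ 11.62%.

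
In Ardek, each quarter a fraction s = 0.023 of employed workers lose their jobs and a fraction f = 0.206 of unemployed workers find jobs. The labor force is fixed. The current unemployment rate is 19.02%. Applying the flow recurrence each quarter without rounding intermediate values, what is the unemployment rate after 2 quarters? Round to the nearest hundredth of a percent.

Unemployment rate after two quarters ≈ 15.38%.

With a fixed labor force, u_{t+1} = u_t + s·(1−u_t) − f·u_t = u_t·(1−s−f) + s.
Here 1−s−f = 0.771 and s = 0.023.
u_1 = 0.190200 × 0.771 + 0.023 = 0.169644.
u_2 = 0.169644 × 0.771 + 0.023 = 0.153796.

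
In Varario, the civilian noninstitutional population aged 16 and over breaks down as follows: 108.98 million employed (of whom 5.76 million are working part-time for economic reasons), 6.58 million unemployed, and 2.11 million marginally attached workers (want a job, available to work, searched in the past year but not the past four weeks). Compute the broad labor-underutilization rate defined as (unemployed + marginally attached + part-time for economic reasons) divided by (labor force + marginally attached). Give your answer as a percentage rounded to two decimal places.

Labor force = 108.98 + 6.58 = 115.56 million.
Numerator = 6.58 + 2.11 + 5.76 = 14.45 million.
Denominator = 115.56 + 2.11 = 117.67 million.
Broad rate = 14.45 / 117.67 = 12.28%.

Broad underutilization rate ≈ 12.28%.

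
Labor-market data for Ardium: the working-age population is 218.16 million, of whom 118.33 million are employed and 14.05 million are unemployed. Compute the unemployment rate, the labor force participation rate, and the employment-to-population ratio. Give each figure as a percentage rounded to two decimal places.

Unemployment rate ≈ 10.61%; labor force participation rate ≈ 60.68%; employment-population ratio ≈ 54.24%.

Labor force = employed + unemployed = 118.33 + 14.05 = 132.38 million.
Unemployment rate = 14.05 / 132.38 = 10.61%.
Labor force participation rate = 132.38 / 218.16 = 60.68%.
Employment-population ratio = 118.33 / 218.16 = 54.24%.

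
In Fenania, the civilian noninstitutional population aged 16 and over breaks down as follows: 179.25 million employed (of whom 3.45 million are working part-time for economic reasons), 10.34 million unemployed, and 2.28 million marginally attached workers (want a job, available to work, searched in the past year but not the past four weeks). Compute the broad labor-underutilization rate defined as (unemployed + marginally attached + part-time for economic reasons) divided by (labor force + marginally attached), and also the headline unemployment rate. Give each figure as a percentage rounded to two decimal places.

Labor force = 179.25 + 10.34 = 189.59 million.
Numerator = 10.34 + 2.28 + 3.45 = 16.07 million.
Denominator = 189.59 + 2.28 = 191.87 million.
Broad rate = 16.07 / 191.87 = 8.38%.
Headline unemployment rate = 10.34 / 189.59 = 5.45%.

Broad underutilization rate ≈ 8.38%; headline unemployment rate ≈ 5.45%.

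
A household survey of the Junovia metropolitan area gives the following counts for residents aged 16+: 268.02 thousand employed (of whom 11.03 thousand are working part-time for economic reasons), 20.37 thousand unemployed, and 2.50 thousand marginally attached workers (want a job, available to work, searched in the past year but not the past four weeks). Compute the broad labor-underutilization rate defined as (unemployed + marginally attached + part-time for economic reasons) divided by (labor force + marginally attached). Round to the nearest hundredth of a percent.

Labor force = 268.02 + 20.37 = 288.39 thousand.
Numerator = 20.37 + 2.50 + 11.03 = 33.90 thousand.
Denominator = 288.39 + 2.50 = 290.89 thousand.
Broad rate = 33.90 / 290.89 = 11.65%.

Broad underutilization rate ≈ 11.65%.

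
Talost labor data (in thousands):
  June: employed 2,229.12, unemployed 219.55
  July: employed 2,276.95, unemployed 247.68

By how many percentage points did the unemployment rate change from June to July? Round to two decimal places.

June: labor force = 2,229.12 + 219.55 = 2,448.67; u = 219.55/2,448.67 = 8.97%.
July: labor force = 2,276.95 + 247.68 = 2,524.63; u = 247.68/2,524.63 = 9.81%.
Change = 9.81% − 8.97% = +0.84 pp.

The unemployment rate changed by +0.84 percentage points.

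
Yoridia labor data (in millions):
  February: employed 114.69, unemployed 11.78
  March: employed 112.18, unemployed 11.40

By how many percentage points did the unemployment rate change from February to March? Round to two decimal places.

February: labor force = 114.69 + 11.78 = 126.47; u = 11.78/126.47 = 9.31%.
March: labor force = 112.18 + 11.40 = 123.58; u = 11.40/123.58 = 9.22%.
Change = 9.22% − 9.31% = −0.09 pp.

The unemployment rate changed by −0.09 percentage points.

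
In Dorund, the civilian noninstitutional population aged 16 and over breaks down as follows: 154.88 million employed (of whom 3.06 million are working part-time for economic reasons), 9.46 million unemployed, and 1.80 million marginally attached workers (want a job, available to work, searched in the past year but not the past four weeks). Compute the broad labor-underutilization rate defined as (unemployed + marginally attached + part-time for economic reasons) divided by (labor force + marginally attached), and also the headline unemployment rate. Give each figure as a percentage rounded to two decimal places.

Broad underutilization rate ≈ 8.62%; headline unemployment rate ≈ 5.76%.

Labor force = 154.88 + 9.46 = 164.34 million.
Numerator = 9.46 + 1.80 + 3.06 = 14.32 million.
Denominator = 164.34 + 1.80 = 166.14 million.
Broad rate = 14.32 / 166.14 = 8.62%.
Headline unemployment rate = 9.46 / 164.34 = 5.76%.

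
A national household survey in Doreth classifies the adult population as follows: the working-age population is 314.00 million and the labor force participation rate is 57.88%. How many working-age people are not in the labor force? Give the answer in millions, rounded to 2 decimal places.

Share not in the labor force = 1 − 0.5788 = 0.4212.
Not in labor force = 0.4212 × 314.00 ≈ 132.26 million.

About 132.26 million are not in the labor force.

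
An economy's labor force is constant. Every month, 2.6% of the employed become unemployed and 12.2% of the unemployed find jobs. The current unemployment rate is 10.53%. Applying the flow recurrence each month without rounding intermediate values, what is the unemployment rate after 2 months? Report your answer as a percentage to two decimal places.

With a fixed labor force, u_{t+1} = u_t + s·(1−u_t) − f·u_t = u_t·(1−s−f) + s.
Here 1−s−f = 0.852 and s = 0.026.
u_1 = 0.105300 × 0.852 + 0.026 = 0.115716.
u_2 = 0.115716 × 0.852 + 0.026 = 0.124590.

Unemployment rate after two months ≈ 12.46%.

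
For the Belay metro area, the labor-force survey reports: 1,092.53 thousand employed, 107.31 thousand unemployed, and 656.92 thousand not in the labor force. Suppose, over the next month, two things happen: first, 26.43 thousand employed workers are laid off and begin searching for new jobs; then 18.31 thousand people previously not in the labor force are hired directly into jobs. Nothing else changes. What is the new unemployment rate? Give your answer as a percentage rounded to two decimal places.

New unemployment rate ≈ 10.98%.

Initially, labor force = 1,092.53 + 107.31 = 1,199.84 thousand, so u = 107.31/1,199.84 = 8.94%.
After the first change, employed falls and unemployed rises by 26.43; labor force unchanged → E = 1,066.10, U = 133.74, labor force = 1,199.84 thousand.
After the second change, employed and labor force both rise by 18.31; unemployed unchanged → E = 1,084.41, U = 133.74, labor force = 1,218.15 thousand.
New unemployment rate = 133.74 / 1,218.15 = 10.98%.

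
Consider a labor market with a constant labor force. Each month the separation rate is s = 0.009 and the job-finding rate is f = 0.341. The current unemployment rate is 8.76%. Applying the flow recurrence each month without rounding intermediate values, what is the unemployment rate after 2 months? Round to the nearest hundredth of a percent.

Unemployment rate after two months ≈ 5.19%.

With a fixed labor force, u_{t+1} = u_t + s·(1−u_t) − f·u_t = u_t·(1−s−f) + s.
Here 1−s−f = 0.650 and s = 0.009.
u_1 = 0.087600 × 0.650 + 0.009 = 0.065940.
u_2 = 0.065940 × 0.650 + 0.009 = 0.051861.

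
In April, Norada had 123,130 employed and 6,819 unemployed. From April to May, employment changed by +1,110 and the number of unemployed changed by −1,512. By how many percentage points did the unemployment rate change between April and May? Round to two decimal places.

The unemployment rate changed by −1.15 percentage points.

April: labor force = 123,130 + 6,819 = 129,949; u = 6,819/129,949 = 5.25%.
May: labor force = 124,240 + 5,307 = 129,547; u = 5,307/129,547 = 4.10%.
Change = 4.10% − 5.25% = −1.15 pp.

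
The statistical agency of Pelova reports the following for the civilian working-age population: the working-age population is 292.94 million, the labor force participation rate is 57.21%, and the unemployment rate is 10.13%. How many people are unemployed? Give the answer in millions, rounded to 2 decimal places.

About 16.98 million are unemployed.

Labor force = 0.5721 × 292.94 = 167.59 million.
Unemployed = 0.1013 × 167.59 ≈ 16.98 million.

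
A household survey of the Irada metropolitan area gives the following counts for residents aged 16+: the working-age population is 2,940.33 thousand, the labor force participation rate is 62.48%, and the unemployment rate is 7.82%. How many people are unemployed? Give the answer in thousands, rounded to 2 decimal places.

Labor force = 0.6248 × 2,940.33 = 1,837.12 thousand.
Unemployed = 0.0782 × 1,837.12 ≈ 143.66 thousand.

About 143.66 thousand are unemployed.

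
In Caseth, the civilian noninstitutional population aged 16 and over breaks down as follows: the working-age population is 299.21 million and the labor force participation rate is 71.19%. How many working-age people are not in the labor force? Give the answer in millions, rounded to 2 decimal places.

About 86.20 million are not in the labor force.

Share not in the labor force = 1 − 0.7119 = 0.2881.
Not in labor force = 0.2881 × 299.21 ≈ 86.20 million.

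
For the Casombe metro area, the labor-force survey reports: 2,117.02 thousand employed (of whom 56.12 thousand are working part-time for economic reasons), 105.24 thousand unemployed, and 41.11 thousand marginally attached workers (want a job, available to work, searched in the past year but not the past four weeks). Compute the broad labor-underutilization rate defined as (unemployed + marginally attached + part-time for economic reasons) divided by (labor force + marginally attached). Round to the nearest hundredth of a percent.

Broad underutilization rate ≈ 8.95%.

Labor force = 2,117.02 + 105.24 = 2,222.26 thousand.
Numerator = 105.24 + 41.11 + 56.12 = 202.47 thousand.
Denominator = 2,222.26 + 41.11 = 2,263.37 thousand.
Broad rate = 202.47 / 2,263.37 = 8.95%.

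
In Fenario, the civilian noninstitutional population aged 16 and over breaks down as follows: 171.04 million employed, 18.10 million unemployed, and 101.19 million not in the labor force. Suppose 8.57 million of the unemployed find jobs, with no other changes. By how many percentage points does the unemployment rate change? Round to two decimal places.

Initially, labor force = 171.04 + 18.10 = 189.14 million, so u = 18.10/189.14 = 9.57%.
After the change, unemployed falls and employed rises by 8.57; labor force unchanged → E = 179.61, U = 9.53, labor force = 189.14 million.
New unemployment rate = 9.53 / 189.14 = 5.04%.
Change = 5.04% − 9.57% = −4.53 percentage points.

The unemployment rate changes by −4.53 percentage points.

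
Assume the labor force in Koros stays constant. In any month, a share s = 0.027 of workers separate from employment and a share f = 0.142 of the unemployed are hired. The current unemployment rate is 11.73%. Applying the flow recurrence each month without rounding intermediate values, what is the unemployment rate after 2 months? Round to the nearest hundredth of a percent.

Unemployment rate after two months ≈ 13.04%.

With a fixed labor force, u_{t+1} = u_t + s·(1−u_t) − f·u_t = u_t·(1−s−f) + s.
Here 1−s−f = 0.831 and s = 0.027.
u_1 = 0.117300 × 0.831 + 0.027 = 0.124476.
u_2 = 0.124476 × 0.831 + 0.027 = 0.130440.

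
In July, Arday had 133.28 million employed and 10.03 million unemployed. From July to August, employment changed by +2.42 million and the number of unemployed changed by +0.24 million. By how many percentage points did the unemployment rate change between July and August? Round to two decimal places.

July: labor force = 133.28 + 10.03 = 143.31; u = 10.03/143.31 = 7.00%.
August: labor force = 135.70 + 10.27 = 145.97; u = 10.27/145.97 = 7.04%.
Change = 7.04% − 7.00% = +0.04 pp.

The unemployment rate changed by +0.04 percentage points.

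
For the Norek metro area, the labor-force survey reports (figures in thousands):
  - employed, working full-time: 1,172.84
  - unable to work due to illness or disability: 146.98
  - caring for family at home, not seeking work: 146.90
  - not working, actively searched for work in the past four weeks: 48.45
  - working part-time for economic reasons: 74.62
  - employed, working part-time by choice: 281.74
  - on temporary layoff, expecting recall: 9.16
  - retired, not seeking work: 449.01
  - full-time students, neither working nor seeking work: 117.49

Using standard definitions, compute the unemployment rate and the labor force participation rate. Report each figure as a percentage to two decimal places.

Employed = 1,172.84 + 74.62 + 281.74 = 1,529.20 thousand (anyone who worked, including part-time for economic reasons, counts as employed).
Unemployed = 48.45 + 9.16 = 57.61 thousand (jobless and actively searching, or on temporary layoff).
Labor force = 1,529.20 + 57.61 = 1,586.81 thousand.
Not in labor force = 146.98 + 146.90 + 449.01 + 117.49 = 860.38 thousand (those not working and not actively searching are outside the labor force).
Civilian working-age population = 1,586.81 + 860.38 = 2,447.19 thousand.
Unemployment rate = 57.61 / 1,586.81 = 3.63%.
Labor force participation rate = 1,586.81 / 2,447.19 = 64.84%.

Unemployment rate ≈ 3.63%; labor force participation rate ≈ 64.84%.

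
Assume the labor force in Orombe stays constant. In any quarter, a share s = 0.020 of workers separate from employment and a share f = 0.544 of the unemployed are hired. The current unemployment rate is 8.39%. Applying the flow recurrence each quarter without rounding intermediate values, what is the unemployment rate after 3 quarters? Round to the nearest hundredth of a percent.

Unemployment rate after three quarters ≈ 3.95%.

With a fixed labor force, u_{t+1} = u_t + s·(1−u_t) − f·u_t = u_t·(1−s−f) + s.
Here 1−s−f = 0.436 and s = 0.020.
u_1 = 0.083900 × 0.436 + 0.020 = 0.056580.
u_2 = 0.056580 × 0.436 + 0.020 = 0.044669.
u_3 = 0.044669 × 0.436 + 0.020 = 0.039476.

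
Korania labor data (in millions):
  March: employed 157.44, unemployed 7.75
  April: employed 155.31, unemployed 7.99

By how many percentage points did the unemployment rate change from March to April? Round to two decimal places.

The unemployment rate changed by +0.20 percentage points.

March: labor force = 157.44 + 7.75 = 165.19; u = 7.75/165.19 = 4.69%.
April: labor force = 155.31 + 7.99 = 163.30; u = 7.99/163.30 = 4.89%.
Change = 4.89% − 4.69% = +0.20 pp.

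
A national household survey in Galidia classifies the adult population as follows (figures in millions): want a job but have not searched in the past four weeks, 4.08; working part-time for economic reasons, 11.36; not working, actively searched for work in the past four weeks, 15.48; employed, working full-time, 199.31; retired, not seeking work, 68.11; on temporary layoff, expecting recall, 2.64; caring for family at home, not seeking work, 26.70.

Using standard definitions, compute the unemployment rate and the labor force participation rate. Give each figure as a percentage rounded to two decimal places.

Employed = 11.36 + 199.31 = 210.67 million (anyone who worked, including part-time for economic reasons, counts as employed).
Unemployed = 15.48 + 2.64 = 18.12 million (jobless and actively searching, or on temporary layoff).
Labor force = 210.67 + 18.12 = 228.79 million.
Not in labor force = 4.08 + 68.11 + 26.70 = 98.89 million (those not working and not actively searching are outside the labor force — including those who want a job but have given up searching).
Civilian working-age population = 228.79 + 98.89 = 327.68 million.
Unemployment rate = 18.12 / 228.79 = 7.92%.
Labor force participation rate = 228.79 / 327.68 = 69.82%.

Unemployment rate ≈ 7.92%; labor force participation rate ≈ 69.82%.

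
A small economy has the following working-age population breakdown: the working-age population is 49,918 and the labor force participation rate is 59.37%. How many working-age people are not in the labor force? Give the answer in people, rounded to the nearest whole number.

Share not in the labor force = 1 − 0.5937 = 0.4063.
Not in labor force = 0.4063 × 49,918 ≈ 20,282.

About 20,282 are not in the labor force.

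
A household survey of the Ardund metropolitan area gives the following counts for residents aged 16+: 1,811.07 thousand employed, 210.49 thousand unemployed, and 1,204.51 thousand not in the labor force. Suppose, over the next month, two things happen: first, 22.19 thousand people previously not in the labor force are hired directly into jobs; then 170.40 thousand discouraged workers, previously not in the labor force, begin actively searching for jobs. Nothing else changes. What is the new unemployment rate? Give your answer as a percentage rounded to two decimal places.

Initially, labor force = 1,811.07 + 210.49 = 2,021.56 thousand, so u = 210.49/2,021.56 = 10.41%.
After the first change, employed and labor force both rise by 22.19; unemployed unchanged → E = 1,833.26, U = 210.49, labor force = 2,043.75 thousand.
After the second change, unemployed and labor force both rise by 170.40 → E = 1,833.26, U = 380.89, labor force = 2,214.15 thousand.
New unemployment rate = 380.89 / 2,214.15 = 17.20%.

New unemployment rate ≈ 17.20%.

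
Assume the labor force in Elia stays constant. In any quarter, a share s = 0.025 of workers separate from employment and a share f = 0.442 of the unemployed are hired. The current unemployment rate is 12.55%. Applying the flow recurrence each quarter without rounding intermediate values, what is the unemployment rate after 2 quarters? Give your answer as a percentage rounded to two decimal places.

Unemployment rate after two quarters ≈ 7.40%.

With a fixed labor force, u_{t+1} = u_t + s·(1−u_t) − f·u_t = u_t·(1−s−f) + s.
Here 1−s−f = 0.533 and s = 0.025.
u_1 = 0.125500 × 0.533 + 0.025 = 0.091892.
u_2 = 0.091892 × 0.533 + 0.025 = 0.073978.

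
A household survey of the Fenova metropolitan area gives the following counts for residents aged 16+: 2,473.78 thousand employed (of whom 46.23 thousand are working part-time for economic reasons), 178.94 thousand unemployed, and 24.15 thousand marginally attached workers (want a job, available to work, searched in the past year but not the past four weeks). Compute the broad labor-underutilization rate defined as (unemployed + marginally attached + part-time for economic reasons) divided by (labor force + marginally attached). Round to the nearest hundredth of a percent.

Broad underutilization rate ≈ 9.31%.

Labor force = 2,473.78 + 178.94 = 2,652.72 thousand.
Numerator = 178.94 + 24.15 + 46.23 = 249.32 thousand.
Denominator = 2,652.72 + 24.15 = 2,676.87 thousand.
Broad rate = 249.32 / 2,676.87 = 9.31%.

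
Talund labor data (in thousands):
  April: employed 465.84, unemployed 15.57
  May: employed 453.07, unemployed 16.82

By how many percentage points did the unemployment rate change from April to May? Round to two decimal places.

The unemployment rate changed by +0.35 percentage points.

April: labor force = 465.84 + 15.57 = 481.41; u = 15.57/481.41 = 3.23%.
May: labor force = 453.07 + 16.82 = 469.89; u = 16.82/469.89 = 3.58%.
Change = 3.58% − 3.23% = +0.35 pp.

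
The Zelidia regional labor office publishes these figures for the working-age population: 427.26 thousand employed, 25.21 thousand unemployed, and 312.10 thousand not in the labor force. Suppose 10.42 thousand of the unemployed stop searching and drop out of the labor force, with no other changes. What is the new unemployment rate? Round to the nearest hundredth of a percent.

Initially, labor force = 427.26 + 25.21 = 452.47 thousand, so u = 25.21/452.47 = 5.57%.
After the change, unemployed and labor force both fall by 10.42 → E = 427.26, U = 14.79, labor force = 442.05 thousand.
New unemployment rate = 14.79 / 442.05 = 3.35%.

New unemployment rate ≈ 3.35%.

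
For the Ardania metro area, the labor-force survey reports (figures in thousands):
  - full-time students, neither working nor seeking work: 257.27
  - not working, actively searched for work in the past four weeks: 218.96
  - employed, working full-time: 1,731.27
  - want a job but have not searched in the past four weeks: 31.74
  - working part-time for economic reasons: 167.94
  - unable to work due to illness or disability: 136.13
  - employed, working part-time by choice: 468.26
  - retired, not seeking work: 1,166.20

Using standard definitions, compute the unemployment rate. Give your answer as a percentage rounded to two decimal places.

Employed = 1,731.27 + 167.94 + 468.26 = 2,367.47 thousand (anyone who worked, including part-time for economic reasons, counts as employed).
Unemployed = 218.96 thousand.
Labor force = 2,367.47 + 218.96 = 2,586.43 thousand.
Unemployment rate = 218.96 / 2,586.43 = 8.47%.

Unemployment rate ≈ 8.47%.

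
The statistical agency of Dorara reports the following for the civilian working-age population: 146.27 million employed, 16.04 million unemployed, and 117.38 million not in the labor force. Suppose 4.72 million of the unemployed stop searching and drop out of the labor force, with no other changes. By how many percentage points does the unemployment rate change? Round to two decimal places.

The unemployment rate changes by −2.70 percentage points.

Initially, labor force = 146.27 + 16.04 = 162.31 million, so u = 16.04/162.31 = 9.88%.
After the change, unemployed and labor force both fall by 4.72 → E = 146.27, U = 11.32, labor force = 157.59 million.
New unemployment rate = 11.32 / 157.59 = 7.18%.
Change = 7.18% − 9.88% = −2.70 percentage points.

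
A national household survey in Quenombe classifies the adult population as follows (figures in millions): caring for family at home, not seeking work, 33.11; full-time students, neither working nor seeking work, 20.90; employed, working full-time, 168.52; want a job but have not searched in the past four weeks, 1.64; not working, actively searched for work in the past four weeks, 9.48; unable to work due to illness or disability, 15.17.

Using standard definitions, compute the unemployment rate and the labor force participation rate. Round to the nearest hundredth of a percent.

Unemployment rate ≈ 5.33%; labor force participation rate ≈ 71.54%.

Employed = 168.52 million.
Unemployed = 9.48 million.
Labor force = 168.52 + 9.48 = 178.00 million.
Not in labor force = 33.11 + 20.90 + 1.64 + 15.17 = 70.82 million (those not working and not actively searching are outside the labor force — including those who want a job but have given up searching).
Civilian working-age population = 178.00 + 70.82 = 248.82 million.
Unemployment rate = 9.48 / 178.00 = 5.33%.
Labor force participation rate = 178.00 / 248.82 = 71.54%.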